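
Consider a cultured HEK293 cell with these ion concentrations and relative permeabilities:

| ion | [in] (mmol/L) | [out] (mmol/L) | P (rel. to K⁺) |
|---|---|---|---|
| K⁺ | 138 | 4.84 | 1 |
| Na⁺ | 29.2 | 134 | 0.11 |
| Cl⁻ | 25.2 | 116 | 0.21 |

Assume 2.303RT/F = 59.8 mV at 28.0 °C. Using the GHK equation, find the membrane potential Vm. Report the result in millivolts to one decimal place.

Vm = 59.8 · log₁₀[(Σ P·[cation]ₒ + Σ P·[anion]ᵢ) / (Σ P·[cation]ᵢ + Σ P·[anion]ₒ)]
Numerator = 1×4.84 + 0.11×134 + 0.21×25.2 = 24.87
Denominator = 1×138 + 0.11×29.2 + 0.21×116 = 165.6
Vm = 59.8 · log₁₀(0.15022) = 59.8 × (-0.8233) = -49.23 mV

-49.2 mV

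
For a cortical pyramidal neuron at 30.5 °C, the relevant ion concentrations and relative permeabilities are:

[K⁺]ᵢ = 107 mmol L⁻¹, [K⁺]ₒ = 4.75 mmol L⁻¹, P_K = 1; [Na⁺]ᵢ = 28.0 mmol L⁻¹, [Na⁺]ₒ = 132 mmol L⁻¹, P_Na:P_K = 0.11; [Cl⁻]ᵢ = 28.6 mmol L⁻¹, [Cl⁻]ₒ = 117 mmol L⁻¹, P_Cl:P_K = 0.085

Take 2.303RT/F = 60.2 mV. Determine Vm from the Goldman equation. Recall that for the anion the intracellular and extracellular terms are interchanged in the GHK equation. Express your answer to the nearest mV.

-45 mV

Vm = 60.2 · log₁₀[(Σ P·[cation]ₒ + Σ P·[anion]ᵢ) / (Σ P·[cation]ᵢ + Σ P·[anion]ₒ)]
Numerator = 1×4.75 + 0.11×132 + 0.085×28.6 = 21.7
Denominator = 1×107 + 0.11×28.0 + 0.085×117 = 120
Vm = 60.2 · log₁₀(0.1808) = 60.2 × (-0.7428) = -44.72 mV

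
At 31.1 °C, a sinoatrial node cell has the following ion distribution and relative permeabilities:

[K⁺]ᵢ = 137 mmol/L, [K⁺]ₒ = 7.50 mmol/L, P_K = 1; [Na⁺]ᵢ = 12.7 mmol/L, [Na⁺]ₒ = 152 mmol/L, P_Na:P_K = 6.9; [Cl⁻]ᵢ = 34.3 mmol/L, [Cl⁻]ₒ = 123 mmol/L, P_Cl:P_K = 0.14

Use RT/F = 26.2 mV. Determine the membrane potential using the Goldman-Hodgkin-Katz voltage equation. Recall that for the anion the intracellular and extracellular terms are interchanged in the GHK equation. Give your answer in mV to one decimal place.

38.7 mV

Vm = 26.2 · ln[(Σ P·[cation]ₒ + Σ P·[anion]ᵢ) / (Σ P·[cation]ᵢ + Σ P·[anion]ₒ)]
Numerator = 1×7.50 + 6.9×152 + 0.14×34.3 = 1061
Denominator = 1×137 + 6.9×12.7 + 0.14×123 = 241.8
Vm = 26.2 · ln(4.3874) = 26.2 × (1.4787) = 38.74 mV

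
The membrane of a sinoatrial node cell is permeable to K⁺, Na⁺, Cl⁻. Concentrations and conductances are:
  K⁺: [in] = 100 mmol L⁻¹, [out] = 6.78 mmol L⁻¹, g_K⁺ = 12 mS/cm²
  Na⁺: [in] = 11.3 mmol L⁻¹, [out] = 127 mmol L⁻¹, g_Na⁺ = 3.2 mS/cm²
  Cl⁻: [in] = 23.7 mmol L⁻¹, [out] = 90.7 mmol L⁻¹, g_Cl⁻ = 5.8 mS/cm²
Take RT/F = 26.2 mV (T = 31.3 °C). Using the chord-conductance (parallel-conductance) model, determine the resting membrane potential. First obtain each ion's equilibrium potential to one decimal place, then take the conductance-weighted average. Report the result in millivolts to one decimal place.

-40.3 mV

E_K⁺ = (26.2/1)·ln(6.78/100) = -70.5 mV
E_Na⁺ = (26.2/1)·ln(127/11.3) = 63.4 mV
E_Cl⁻ = (26.2/-1)·ln(90.7/23.7) = -35.2 mV
Vm = (Σ gᵢEᵢ)/(Σ gᵢ) = (12·-70.5 + 3.2·63.4 + 5.8·-35.2) / (12 + 3.2 + 5.8)
= -847.28 / 21 = -40.35 mV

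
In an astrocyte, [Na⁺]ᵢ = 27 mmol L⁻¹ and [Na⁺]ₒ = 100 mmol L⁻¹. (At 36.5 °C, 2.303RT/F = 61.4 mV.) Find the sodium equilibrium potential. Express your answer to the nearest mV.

35 mV

E = (61.4/z) · log₁₀([Na⁺]_out/[Na⁺]_in) with z = +1.
= (61.4/1) · log₁₀(100/27) = 61.40 · log₁₀(3.704)
= 61.40 · (0.5686) = 34.91 mV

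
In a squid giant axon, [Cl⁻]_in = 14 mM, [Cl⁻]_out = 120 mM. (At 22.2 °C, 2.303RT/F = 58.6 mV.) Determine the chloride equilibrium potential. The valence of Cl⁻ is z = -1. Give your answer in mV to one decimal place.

E = (58.6/z) · log₁₀([Cl⁻]_out/[Cl⁻]_in) with z = -1.
For an anion, dividing by z = -1 reverses the sign.
= (58.6/-1) · log₁₀(120/14) = -58.60 · log₁₀(8.571)
= -58.60 · (0.9331) = -54.68 mV

-54.7 mV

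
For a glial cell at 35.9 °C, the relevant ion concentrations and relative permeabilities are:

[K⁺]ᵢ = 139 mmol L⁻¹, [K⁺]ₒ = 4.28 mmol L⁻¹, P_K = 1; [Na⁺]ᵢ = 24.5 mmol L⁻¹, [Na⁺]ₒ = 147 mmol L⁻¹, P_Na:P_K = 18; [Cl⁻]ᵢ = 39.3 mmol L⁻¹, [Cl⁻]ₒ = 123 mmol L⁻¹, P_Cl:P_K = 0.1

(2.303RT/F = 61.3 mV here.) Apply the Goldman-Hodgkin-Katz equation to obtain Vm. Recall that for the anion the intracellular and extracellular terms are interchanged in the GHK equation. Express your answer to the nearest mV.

Vm = 61.3 · log₁₀[(Σ P·[cation]ₒ + Σ P·[anion]ᵢ) / (Σ P·[cation]ᵢ + Σ P·[anion]ₒ)]
Numerator = 1×4.28 + 18×147 + 0.1×39.3 = 2654
Denominator = 1×139 + 18×24.5 + 0.1×123 = 592.3
Vm = 61.3 · log₁₀(4.4812) = 61.3 × (0.6514) = 39.93 mV

40 mV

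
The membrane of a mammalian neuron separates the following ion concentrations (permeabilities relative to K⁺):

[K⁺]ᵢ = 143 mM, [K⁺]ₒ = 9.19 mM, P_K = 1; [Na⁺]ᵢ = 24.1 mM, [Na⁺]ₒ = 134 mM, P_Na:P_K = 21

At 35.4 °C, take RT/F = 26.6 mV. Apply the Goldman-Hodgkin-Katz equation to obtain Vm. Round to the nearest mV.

Vm = 26.6 · ln[(Σ P·[cation]ₒ + Σ P·[anion]ᵢ) / (Σ P·[cation]ᵢ + Σ P·[anion]ₒ)]
Numerator = 1×9.19 + 21×134 = 2823
Denominator = 1×143 + 21×24.1 = 649.1
Vm = 26.6 · ln(4.3494) = 26.6 × (1.4700) = 39.10 mV

39 mV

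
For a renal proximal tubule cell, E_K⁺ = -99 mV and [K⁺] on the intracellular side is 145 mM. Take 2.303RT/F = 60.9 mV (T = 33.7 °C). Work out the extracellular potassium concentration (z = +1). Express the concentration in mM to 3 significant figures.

Nernst: E = (60.9/1) · log₁₀([out]/[in]), so log₁₀([out]/[in]) = -99.0 × 1 / 60.9 = -1.6256.
[out]/[in] = 10^(-1.6256) = 0.02368.
[out] = 0.02368 × 145 = 3.434 mM.

3.43 mM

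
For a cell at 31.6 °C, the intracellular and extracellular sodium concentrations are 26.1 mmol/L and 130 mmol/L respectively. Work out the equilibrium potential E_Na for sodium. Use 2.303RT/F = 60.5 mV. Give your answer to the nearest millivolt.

42 mV

E = (60.5/z) · log₁₀([Na⁺]_out/[Na⁺]_in) with z = +1.
= (60.5/1) · log₁₀(130/26.1) = 60.50 · log₁₀(4.981)
= 60.50 · (0.6973) = 42.19 mV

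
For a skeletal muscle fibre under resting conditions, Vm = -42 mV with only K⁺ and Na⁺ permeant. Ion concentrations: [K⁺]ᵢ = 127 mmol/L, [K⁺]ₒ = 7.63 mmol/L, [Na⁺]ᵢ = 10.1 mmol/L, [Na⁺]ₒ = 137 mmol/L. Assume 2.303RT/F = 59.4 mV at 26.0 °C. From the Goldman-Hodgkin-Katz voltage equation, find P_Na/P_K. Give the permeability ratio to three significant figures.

Let α = P_Na/P_K. GHK: Vm = 59.4·log₁₀[(Kₒ + α·Naₒ)/(Kᵢ + α·Naᵢ)].
10^(Vm/59.4) = 10^(-42.0/59.4) = 0.1963
So 0.1963·(Kᵢ + α·Naᵢ) = Kₒ + α·Naₒ → α = (0.1963·127.0 − 7.63) / (137.0 − 0.1963·10.1)
α = (24.93 − 7.63) / (137.0 − 1.983) = 17.3/135 = 0.1281

0.128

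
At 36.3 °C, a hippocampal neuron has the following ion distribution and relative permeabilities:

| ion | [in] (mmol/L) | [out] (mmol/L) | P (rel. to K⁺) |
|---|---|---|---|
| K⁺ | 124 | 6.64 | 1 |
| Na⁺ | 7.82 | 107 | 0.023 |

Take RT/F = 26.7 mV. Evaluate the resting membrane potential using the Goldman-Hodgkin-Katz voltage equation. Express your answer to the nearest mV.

Vm = 26.7 · ln[(Σ P·[cation]ₒ + Σ P·[anion]ᵢ) / (Σ P·[cation]ᵢ + Σ P·[anion]ₒ)]
Numerator = 1×6.64 + 0.023×107 = 9.101
Denominator = 1×124 + 0.023×7.82 = 124.2
Vm = 26.7 · ln(0.073289) = 26.7 × (-2.6133) = -69.78 mV

-70 mV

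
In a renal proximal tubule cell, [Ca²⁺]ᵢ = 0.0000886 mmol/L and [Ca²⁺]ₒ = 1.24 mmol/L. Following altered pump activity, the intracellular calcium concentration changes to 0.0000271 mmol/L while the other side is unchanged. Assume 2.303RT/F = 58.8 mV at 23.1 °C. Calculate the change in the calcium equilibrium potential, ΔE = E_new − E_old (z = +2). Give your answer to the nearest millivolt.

E_old = (58.8/2)·log₁₀(1.24/0.0000886) = 121.89 mV
E_new = (58.8/2)·log₁₀(1.24/0.0000271) = 137.02 mV
ΔE = 137.02 − (121.89) = 15.13 mV

15 mV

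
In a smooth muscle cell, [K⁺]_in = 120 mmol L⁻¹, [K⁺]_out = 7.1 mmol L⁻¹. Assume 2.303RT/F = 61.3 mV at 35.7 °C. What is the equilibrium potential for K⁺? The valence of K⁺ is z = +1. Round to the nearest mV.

E = (61.3/z) · log₁₀([K⁺]_out/[K⁺]_in) with z = +1.
= (61.3/1) · log₁₀(7.1/120) = 61.30 · log₁₀(0.05917)
= 61.30 · (-1.2279) = -75.27 mV

-75 mV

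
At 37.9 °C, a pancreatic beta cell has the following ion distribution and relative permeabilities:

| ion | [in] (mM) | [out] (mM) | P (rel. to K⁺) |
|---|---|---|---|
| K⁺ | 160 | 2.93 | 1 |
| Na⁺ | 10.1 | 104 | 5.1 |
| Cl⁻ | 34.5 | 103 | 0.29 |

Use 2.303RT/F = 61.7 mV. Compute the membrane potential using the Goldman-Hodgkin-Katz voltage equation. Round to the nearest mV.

22 mV

Vm = 61.7 · log₁₀[(Σ P·[cation]ₒ + Σ P·[anion]ᵢ) / (Σ P·[cation]ᵢ + Σ P·[anion]ₒ)]
Numerator = 1×2.93 + 5.1×104 + 0.29×34.5 = 543.3
Denominator = 1×160 + 5.1×10.1 + 0.29×103 = 241.4
Vm = 61.7 · log₁₀(2.251) = 61.7 × (0.3524) = 21.74 mV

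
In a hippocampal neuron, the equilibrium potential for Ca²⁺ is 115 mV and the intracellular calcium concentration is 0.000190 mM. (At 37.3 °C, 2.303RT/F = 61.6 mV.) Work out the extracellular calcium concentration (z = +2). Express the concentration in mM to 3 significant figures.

1.03 mM

Nernst: E = (61.6/2) · log₁₀([out]/[in]), so log₁₀([out]/[in]) = 115.0 × 2 / 61.6 = 3.7338.
[out]/[in] = 10^(3.7338) = 5417.
[out] = 5417 × 0.000190 = 1.029 mM.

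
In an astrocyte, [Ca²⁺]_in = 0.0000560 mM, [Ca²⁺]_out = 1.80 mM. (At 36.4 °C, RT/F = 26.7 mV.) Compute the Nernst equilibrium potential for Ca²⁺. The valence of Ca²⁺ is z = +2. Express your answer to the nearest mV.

E = (26.7/z) · ln([Ca²⁺]_out/[Ca²⁺]_in) with z = +2.
= (26.7/2) · ln(1.80/0.0000560) = 13.35 · ln(3.214e+04)
= 13.35 · (10.3779) = 138.55 mV

139 mV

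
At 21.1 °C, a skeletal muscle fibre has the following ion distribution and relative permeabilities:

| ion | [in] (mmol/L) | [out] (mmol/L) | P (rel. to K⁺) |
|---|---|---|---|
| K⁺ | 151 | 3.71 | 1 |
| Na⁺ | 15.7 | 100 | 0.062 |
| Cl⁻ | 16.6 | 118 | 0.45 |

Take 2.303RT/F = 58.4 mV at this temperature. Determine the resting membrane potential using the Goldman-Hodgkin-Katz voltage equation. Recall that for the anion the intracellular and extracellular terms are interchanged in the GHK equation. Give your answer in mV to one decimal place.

-62.6 mV

Vm = 58.4 · log₁₀[(Σ P·[cation]ₒ + Σ P·[anion]ᵢ) / (Σ P·[cation]ᵢ + Σ P·[anion]ₒ)]
Numerator = 1×3.71 + 0.062×100 + 0.45×16.6 = 17.38
Denominator = 1×151 + 0.062×15.7 + 0.45×118 = 205.1
Vm = 58.4 · log₁₀(0.08475) = 58.4 × (-1.0719) = -62.60 mV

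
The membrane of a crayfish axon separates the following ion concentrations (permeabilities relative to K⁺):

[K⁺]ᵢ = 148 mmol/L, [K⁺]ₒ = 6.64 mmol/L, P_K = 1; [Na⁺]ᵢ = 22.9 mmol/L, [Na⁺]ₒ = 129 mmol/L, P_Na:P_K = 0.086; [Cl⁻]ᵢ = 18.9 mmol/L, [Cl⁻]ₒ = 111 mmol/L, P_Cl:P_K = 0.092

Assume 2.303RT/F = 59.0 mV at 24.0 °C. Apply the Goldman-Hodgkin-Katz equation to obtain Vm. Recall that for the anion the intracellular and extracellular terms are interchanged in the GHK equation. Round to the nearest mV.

-54 mV

Vm = 59.0 · log₁₀[(Σ P·[cation]ₒ + Σ P·[anion]ᵢ) / (Σ P·[cation]ᵢ + Σ P·[anion]ₒ)]
Numerator = 1×6.64 + 0.086×129 + 0.092×18.9 = 19.47
Denominator = 1×148 + 0.086×22.9 + 0.092×111 = 160.2
Vm = 59.0 · log₁₀(0.12157) = 59.0 × (-0.9152) = -54.00 mV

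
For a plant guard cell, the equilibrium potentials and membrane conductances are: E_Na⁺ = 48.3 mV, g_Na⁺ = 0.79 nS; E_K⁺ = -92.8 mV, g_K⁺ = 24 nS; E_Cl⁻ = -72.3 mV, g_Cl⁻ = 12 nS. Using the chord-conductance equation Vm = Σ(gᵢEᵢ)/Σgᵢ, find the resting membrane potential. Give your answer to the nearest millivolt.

-83 mV

Σ gᵢEᵢ = 0.79·(48.3) + 24·(-92.8) + 12·(-72.3) = -3056.64
Σ gᵢ = 0.79 + 24 + 12 = 36.79
Vm = -3056.64 / 36.79 = -83.08 mV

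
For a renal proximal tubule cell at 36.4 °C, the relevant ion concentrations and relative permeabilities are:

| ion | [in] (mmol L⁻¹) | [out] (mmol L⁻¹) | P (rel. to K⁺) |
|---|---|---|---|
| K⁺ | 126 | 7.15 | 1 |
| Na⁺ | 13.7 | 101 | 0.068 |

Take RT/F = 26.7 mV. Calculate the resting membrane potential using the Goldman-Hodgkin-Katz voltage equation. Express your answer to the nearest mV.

Vm = 26.7 · ln[(Σ P·[cation]ₒ + Σ P·[anion]ᵢ) / (Σ P·[cation]ᵢ + Σ P·[anion]ₒ)]
Numerator = 1×7.15 + 0.068×101 = 14.02
Denominator = 1×126 + 0.068×13.7 = 126.9
Vm = 26.7 · ln(0.11044) = 26.7 × (-2.2033) = -58.83 mV

-59 mV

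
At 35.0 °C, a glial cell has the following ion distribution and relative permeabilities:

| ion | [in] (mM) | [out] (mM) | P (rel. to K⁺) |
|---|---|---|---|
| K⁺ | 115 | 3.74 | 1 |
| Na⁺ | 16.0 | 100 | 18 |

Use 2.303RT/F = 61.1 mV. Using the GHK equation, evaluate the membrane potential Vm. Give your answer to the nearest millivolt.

Vm = 61.1 · log₁₀[(Σ P·[cation]ₒ + Σ P·[anion]ᵢ) / (Σ P·[cation]ᵢ + Σ P·[anion]ₒ)]
Numerator = 1×3.74 + 18×100 = 1804
Denominator = 1×115 + 18×16.0 = 403
Vm = 61.1 · log₁₀(4.4758) = 61.1 × (0.6509) = 39.77 mV

40 mV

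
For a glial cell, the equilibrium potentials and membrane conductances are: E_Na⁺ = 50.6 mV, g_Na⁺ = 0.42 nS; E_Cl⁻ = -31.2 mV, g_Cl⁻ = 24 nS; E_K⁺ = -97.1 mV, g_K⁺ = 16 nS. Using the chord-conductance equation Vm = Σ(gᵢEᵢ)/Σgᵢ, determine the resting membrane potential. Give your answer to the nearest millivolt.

Σ gᵢEᵢ = 0.42·(50.6) + 24·(-31.2) + 16·(-97.1) = -2281.15
Σ gᵢ = 0.42 + 24 + 16 = 40.42
Vm = -2281.15 / 40.42 = -56.44 mV

-56 mV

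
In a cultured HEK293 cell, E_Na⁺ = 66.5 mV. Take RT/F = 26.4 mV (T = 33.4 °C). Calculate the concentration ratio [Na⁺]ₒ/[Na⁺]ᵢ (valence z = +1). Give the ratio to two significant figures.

ln([out]/[in]) = E·z/(26.4) = 66.5 × 1 / 26.4 = 2.5189
[out]/[in] = e^(2.5189) = 12.42

12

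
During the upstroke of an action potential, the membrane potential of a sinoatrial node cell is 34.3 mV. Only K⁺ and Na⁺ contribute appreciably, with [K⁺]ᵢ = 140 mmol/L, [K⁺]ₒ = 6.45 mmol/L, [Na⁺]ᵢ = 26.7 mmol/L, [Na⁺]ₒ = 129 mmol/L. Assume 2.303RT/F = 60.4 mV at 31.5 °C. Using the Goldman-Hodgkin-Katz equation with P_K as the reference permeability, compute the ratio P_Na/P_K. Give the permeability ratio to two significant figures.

17

Let α = P_Na/P_K. GHK: Vm = 60.4·log₁₀[(Kₒ + α·Naₒ)/(Kᵢ + α·Naᵢ)].
10^(Vm/60.4) = 10^(34.3/60.4) = 3.6973
So 3.6973·(Kᵢ + α·Naᵢ) = Kₒ + α·Naₒ → α = (3.6973·140.0 − 6.45) / (129.0 − 3.6973·26.7)
α = (517.6 − 6.45) / (129.0 − 98.72) = 511.2/30.28 = 16.88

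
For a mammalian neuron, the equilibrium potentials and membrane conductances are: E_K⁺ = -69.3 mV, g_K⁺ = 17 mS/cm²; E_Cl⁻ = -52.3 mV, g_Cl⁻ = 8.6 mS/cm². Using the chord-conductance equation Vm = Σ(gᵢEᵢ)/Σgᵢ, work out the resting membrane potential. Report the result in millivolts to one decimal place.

-63.6 mV

Σ gᵢEᵢ = 17·(-69.3) + 8.6·(-52.3) = -1627.88
Σ gᵢ = 17 + 8.6 = 25.6
Vm = -1627.88 / 25.6 = -63.59 mV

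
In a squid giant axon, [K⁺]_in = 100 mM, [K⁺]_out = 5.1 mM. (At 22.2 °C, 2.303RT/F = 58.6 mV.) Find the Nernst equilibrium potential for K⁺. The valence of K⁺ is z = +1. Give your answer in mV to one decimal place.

-75.7 mV

E = (58.6/z) · log₁₀([K⁺]_out/[K⁺]_in) with z = +1.
= (58.6/1) · log₁₀(5.1/100) = 58.60 · log₁₀(0.051)
= 58.60 · (-1.2924) = -75.74 mV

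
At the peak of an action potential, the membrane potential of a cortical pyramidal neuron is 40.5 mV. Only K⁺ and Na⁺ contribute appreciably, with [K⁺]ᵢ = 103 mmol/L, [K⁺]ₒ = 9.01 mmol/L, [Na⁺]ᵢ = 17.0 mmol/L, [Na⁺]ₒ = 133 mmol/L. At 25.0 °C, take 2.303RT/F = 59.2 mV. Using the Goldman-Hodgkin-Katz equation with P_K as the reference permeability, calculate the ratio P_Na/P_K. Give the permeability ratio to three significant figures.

Let α = P_Na/P_K. GHK: Vm = 59.2·log₁₀[(Kₒ + α·Naₒ)/(Kᵢ + α·Naᵢ)].
10^(Vm/59.2) = 10^(40.5/59.2) = 4.8319
So 4.8319·(Kᵢ + α·Naᵢ) = Kₒ + α·Naₒ → α = (4.8319·103.0 − 9.01) / (133.0 − 4.8319·17.0)
α = (497.7 − 9.01) / (133.0 − 82.14) = 488.7/50.86 = 9.609

9.61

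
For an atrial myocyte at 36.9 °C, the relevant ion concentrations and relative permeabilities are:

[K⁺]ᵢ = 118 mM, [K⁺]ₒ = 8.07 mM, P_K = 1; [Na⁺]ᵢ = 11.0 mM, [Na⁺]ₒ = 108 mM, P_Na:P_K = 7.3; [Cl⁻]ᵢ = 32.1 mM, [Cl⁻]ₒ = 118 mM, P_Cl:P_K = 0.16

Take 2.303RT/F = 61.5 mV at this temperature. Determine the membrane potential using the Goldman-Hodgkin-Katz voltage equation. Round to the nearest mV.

Vm = 61.5 · log₁₀[(Σ P·[cation]ₒ + Σ P·[anion]ᵢ) / (Σ P·[cation]ᵢ + Σ P·[anion]ₒ)]
Numerator = 1×8.07 + 7.3×108 + 0.16×32.1 = 801.6
Denominator = 1×118 + 7.3×11.0 + 0.16×118 = 217.2
Vm = 61.5 · log₁₀(3.691) = 61.5 × (0.5671) = 34.88 mV

35 mV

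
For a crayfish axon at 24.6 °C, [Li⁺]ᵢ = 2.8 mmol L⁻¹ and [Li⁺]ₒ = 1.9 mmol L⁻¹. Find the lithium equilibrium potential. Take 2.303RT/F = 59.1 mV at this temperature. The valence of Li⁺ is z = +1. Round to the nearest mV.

E = (59.1/z) · log₁₀([Li⁺]_out/[Li⁺]_in) with z = +1.
= (59.1/1) · log₁₀(1.9/2.8) = 59.10 · log₁₀(0.6786)
= 59.10 · (-0.1684) = -9.95 mV

-10 mV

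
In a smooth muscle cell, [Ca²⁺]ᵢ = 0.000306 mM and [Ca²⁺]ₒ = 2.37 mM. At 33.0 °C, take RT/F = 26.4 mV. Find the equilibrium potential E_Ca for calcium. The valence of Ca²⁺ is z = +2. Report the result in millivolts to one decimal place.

118.2 mV

E = (26.4/z) · ln([Ca²⁺]_out/[Ca²⁺]_in) with z = +2.
= (26.4/2) · ln(2.37/0.000306) = 13.20 · ln(7745)
= 13.20 · (8.9548) = 118.20 mV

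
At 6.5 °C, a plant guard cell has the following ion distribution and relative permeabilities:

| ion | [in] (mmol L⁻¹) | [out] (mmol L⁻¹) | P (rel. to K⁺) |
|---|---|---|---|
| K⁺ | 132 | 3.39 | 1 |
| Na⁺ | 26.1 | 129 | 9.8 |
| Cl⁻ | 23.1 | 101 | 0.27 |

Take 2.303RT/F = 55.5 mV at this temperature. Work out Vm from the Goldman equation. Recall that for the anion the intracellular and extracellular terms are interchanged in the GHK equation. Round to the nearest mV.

Vm = 55.5 · log₁₀[(Σ P·[cation]ₒ + Σ P·[anion]ᵢ) / (Σ P·[cation]ᵢ + Σ P·[anion]ₒ)]
Numerator = 1×3.39 + 9.8×129 + 0.27×23.1 = 1274
Denominator = 1×132 + 9.8×26.1 + 0.27×101 = 415.1
Vm = 55.5 · log₁₀(3.0691) = 55.5 × (0.4870) = 27.03 mV

27 mV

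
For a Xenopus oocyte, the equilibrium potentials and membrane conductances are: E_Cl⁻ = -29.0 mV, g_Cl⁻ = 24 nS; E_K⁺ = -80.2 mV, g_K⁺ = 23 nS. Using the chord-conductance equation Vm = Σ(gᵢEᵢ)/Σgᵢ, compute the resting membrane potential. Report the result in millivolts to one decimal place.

Σ gᵢEᵢ = 24·(-29.0) + 23·(-80.2) = -2540.60
Σ gᵢ = 24 + 23 = 47
Vm = -2540.60 / 47 = -54.06 mV

-54.1 mV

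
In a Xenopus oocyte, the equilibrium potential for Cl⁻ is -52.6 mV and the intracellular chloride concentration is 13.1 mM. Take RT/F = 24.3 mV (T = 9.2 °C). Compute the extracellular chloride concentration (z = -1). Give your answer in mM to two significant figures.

Nernst: E = (24.3/-1) · ln([out]/[in]), so ln([out]/[in]) = -52.6 × -1 / 24.3 = 2.1646.
[out]/[in] = e^(2.1646) = 8.711.
[out] = 8.711 × 13.1 = 114.1 mM.

110 mM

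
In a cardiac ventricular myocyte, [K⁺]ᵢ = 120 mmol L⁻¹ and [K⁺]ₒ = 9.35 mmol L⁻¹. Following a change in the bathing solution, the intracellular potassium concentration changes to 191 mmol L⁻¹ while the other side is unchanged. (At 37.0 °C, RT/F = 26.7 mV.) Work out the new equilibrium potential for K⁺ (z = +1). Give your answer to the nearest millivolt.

After the shift: [K⁺]_out = 9.35, [K⁺]_in = 191 mmol L⁻¹.
E_new = (26.7/1)·ln(9.35/191) = 26.70 · (-3.0169) = -80.55 mV

-81 mV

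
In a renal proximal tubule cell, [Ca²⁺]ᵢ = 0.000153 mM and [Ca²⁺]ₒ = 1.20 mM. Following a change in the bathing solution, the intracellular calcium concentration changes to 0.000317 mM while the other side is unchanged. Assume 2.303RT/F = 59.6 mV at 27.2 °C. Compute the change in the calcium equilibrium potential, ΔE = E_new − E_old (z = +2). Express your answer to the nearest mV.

E_old = (59.6/2)·log₁₀(1.20/0.000153) = 116.06 mV
E_new = (59.6/2)·log₁₀(1.20/0.000317) = 106.63 mV
ΔE = 106.63 − (116.06) = -9.43 mV

-9 mV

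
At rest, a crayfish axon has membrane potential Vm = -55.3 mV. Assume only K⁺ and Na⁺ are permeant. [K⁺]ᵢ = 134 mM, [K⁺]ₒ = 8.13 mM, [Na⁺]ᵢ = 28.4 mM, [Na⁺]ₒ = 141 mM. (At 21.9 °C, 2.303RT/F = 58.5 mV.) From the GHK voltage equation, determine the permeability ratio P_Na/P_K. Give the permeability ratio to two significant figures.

Let α = P_Na/P_K. GHK: Vm = 58.5·log₁₀[(Kₒ + α·Naₒ)/(Kᵢ + α·Naᵢ)].
10^(Vm/58.5) = 10^(-55.3/58.5) = 0.11342
So 0.11342·(Kᵢ + α·Naᵢ) = Kₒ + α·Naₒ → α = (0.11342·134.0 − 8.13) / (141.0 − 0.11342·28.4)
α = (15.2 − 8.13) / (141.0 − 3.221) = 7.069/137.8 = 0.0513

0.051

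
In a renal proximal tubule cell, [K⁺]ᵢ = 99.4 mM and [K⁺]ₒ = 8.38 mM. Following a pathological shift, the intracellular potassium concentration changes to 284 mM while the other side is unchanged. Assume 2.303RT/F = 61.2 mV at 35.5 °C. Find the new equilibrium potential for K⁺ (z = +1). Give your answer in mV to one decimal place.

-93.6 mV

After the shift: [K⁺]_out = 8.38, [K⁺]_in = 284 mM.
E_new = (61.2/1)·log₁₀(8.38/284) = 61.20 · (-1.5301) = -93.64 mV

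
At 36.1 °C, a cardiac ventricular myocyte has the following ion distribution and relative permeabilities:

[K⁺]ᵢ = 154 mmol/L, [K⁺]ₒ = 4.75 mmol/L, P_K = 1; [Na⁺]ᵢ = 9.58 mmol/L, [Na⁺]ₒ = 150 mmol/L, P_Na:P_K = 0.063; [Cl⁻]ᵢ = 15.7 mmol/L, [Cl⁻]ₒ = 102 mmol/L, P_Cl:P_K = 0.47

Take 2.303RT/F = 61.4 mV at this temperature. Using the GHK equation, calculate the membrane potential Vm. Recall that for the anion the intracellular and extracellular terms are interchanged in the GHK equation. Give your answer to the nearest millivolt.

Vm = 61.4 · log₁₀[(Σ P·[cation]ₒ + Σ P·[anion]ᵢ) / (Σ P·[cation]ᵢ + Σ P·[anion]ₒ)]
Numerator = 1×4.75 + 0.063×150 + 0.47×15.7 = 21.58
Denominator = 1×154 + 0.063×9.58 + 0.47×102 = 202.5
Vm = 61.4 · log₁₀(0.10654) = 61.4 × (-0.9725) = -59.71 mV

-60 mV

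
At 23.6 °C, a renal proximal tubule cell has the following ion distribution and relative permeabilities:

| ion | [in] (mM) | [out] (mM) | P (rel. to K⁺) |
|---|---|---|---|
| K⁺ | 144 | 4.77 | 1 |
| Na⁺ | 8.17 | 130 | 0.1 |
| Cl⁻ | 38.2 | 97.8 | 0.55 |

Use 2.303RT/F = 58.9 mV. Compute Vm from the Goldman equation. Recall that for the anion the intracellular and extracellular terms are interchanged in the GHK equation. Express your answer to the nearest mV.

-42 mV

Vm = 58.9 · log₁₀[(Σ P·[cation]ₒ + Σ P·[anion]ᵢ) / (Σ P·[cation]ᵢ + Σ P·[anion]ₒ)]
Numerator = 1×4.77 + 0.1×130 + 0.55×38.2 = 38.78
Denominator = 1×144 + 0.1×8.17 + 0.55×97.8 = 198.6
Vm = 58.9 · log₁₀(0.19526) = 58.9 × (-0.7094) = -41.78 mV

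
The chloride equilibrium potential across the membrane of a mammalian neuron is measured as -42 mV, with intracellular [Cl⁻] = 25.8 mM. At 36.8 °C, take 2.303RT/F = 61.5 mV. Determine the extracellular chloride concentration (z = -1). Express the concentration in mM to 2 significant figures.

120 mM

Nernst: E = (61.5/-1) · log₁₀([out]/[in]), so log₁₀([out]/[in]) = -42.0 × -1 / 61.5 = 0.6829.
[out]/[in] = 10^(0.6829) = 4.819.
[out] = 4.819 × 25.8 = 124.3 mM.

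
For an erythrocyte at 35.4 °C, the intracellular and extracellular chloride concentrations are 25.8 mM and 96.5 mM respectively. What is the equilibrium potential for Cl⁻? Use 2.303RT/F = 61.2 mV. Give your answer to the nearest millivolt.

E = (61.2/z) · log₁₀([Cl⁻]_out/[Cl⁻]_in) with z = -1.
For an anion, dividing by z = -1 reverses the sign.
= (61.2/-1) · log₁₀(96.5/25.8) = -61.20 · log₁₀(3.74)
= -61.20 · (0.5729) = -35.06 mV

-35 mV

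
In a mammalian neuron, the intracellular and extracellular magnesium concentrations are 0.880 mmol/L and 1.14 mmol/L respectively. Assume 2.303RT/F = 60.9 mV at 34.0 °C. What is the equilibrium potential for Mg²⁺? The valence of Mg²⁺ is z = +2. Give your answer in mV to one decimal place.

3.4 mV

E = (60.9/z) · log₁₀([Mg²⁺]_out/[Mg²⁺]_in) with z = +2.
= (60.9/2) · log₁₀(1.14/0.880) = 30.45 · log₁₀(1.295)
= 30.45 · (0.1124) = 3.42 mV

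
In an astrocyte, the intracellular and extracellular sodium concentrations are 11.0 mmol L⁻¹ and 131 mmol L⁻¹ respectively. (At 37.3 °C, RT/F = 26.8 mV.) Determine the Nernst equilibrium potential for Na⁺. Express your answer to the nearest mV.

E = (26.8/z) · ln([Na⁺]_out/[Na⁺]_in) with z = +1.
= (26.8/1) · ln(131/11.0) = 26.80 · ln(11.91)
= 26.80 · (2.4773) = 66.39 mV

66 mV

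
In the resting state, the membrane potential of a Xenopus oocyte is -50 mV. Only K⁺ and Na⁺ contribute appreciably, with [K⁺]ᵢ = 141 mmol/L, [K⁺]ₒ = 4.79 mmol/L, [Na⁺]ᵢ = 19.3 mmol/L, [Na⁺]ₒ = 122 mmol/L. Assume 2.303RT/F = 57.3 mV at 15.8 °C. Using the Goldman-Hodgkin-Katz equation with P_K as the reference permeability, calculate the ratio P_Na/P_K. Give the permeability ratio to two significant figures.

Let α = P_Na/P_K. GHK: Vm = 57.3·log₁₀[(Kₒ + α·Naₒ)/(Kᵢ + α·Naᵢ)].
10^(Vm/57.3) = 10^(-50.0/57.3) = 0.13409
So 0.13409·(Kᵢ + α·Naᵢ) = Kₒ + α·Naₒ → α = (0.13409·141.0 − 4.79) / (122.0 − 0.13409·19.3)
α = (18.91 − 4.79) / (122.0 − 2.588) = 14.12/119.4 = 0.1182

0.12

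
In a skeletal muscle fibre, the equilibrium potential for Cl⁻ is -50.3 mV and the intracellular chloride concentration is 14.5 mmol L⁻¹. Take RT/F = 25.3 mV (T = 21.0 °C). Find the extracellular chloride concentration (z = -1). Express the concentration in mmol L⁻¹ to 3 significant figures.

106 mmol L⁻¹

Nernst: E = (25.3/-1) · ln([out]/[in]), so ln([out]/[in]) = -50.3 × -1 / 25.3 = 1.9881.
[out]/[in] = e^(1.9881) = 7.302.
[out] = 7.302 × 14.5 = 105.9 mmol L⁻¹.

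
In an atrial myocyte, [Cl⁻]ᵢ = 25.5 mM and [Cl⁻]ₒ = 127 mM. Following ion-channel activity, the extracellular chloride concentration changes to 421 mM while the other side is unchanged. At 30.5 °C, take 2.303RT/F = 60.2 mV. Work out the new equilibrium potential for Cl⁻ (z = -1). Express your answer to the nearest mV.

-73 mV

After the shift: [Cl⁻]_out = 421, [Cl⁻]_in = 25.5 mM.
E_new = (60.2/-1)·log₁₀(421/25.5) = -60.20 · (1.2177) = -73.31 mV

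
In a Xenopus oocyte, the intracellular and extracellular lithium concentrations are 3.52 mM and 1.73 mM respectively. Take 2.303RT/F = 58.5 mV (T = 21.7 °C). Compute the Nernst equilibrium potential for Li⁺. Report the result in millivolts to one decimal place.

-18.0 mV

E = (58.5/z) · log₁₀([Li⁺]_out/[Li⁺]_in) with z = +1.
= (58.5/1) · log₁₀(1.73/3.52) = 58.50 · log₁₀(0.4915)
= 58.50 · (-0.3085) = -18.05 mV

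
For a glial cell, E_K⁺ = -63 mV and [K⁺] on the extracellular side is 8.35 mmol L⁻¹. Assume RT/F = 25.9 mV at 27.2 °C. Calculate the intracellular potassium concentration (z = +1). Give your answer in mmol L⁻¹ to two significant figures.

Nernst: E = (25.9/1) · ln([out]/[in]), so ln([out]/[in]) = -63.0 × 1 / 25.9 = -2.4324.
[out]/[in] = e^(-2.4324) = 0.08782.
[in] = 8.35 / 0.08782 = 95.08 mmol L⁻¹.

95 mmol L⁻¹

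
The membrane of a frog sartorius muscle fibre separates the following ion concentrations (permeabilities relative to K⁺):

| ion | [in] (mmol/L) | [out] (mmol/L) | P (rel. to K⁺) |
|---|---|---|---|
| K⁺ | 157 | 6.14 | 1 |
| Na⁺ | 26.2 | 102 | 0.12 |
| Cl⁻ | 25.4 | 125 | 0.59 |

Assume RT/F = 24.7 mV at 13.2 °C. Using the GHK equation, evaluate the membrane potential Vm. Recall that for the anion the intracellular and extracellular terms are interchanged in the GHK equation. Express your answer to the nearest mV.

-48 mV

Vm = 24.7 · ln[(Σ P·[cation]ₒ + Σ P·[anion]ᵢ) / (Σ P·[cation]ᵢ + Σ P·[anion]ₒ)]
Numerator = 1×6.14 + 0.12×102 + 0.59×25.4 = 33.37
Denominator = 1×157 + 0.12×26.2 + 0.59×125 = 233.9
Vm = 24.7 · ln(0.14265) = 24.7 × (-1.9473) = -48.10 mV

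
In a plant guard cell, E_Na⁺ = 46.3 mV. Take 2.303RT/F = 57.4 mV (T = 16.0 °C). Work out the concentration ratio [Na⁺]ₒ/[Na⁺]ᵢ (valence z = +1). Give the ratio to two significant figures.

6.4

log₁₀([out]/[in]) = E·z/(57.4) = 46.3 × 1 / 57.4 = 0.8066
[out]/[in] = 10^(0.8066) = 6.406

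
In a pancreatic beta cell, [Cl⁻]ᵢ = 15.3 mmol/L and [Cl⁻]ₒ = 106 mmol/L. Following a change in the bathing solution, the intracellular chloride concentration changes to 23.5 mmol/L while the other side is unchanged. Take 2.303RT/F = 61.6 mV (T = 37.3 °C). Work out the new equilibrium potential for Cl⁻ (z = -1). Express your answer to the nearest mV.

-40 mV

After the shift: [Cl⁻]_out = 106, [Cl⁻]_in = 23.5 mmol/L.
E_new = (61.6/-1)·log₁₀(106/23.5) = -61.60 · (0.6542) = -40.30 mV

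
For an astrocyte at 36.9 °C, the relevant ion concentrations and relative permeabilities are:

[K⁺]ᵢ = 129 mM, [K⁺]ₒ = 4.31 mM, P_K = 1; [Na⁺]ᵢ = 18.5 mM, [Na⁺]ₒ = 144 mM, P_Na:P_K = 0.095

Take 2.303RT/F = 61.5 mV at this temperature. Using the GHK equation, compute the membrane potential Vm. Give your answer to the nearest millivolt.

-53 mV

Vm = 61.5 · log₁₀[(Σ P·[cation]ₒ + Σ P·[anion]ᵢ) / (Σ P·[cation]ᵢ + Σ P·[anion]ₒ)]
Numerator = 1×4.31 + 0.095×144 = 17.99
Denominator = 1×129 + 0.095×18.5 = 130.8
Vm = 61.5 · log₁₀(0.13758) = 61.5 × (-0.8614) = -52.98 mV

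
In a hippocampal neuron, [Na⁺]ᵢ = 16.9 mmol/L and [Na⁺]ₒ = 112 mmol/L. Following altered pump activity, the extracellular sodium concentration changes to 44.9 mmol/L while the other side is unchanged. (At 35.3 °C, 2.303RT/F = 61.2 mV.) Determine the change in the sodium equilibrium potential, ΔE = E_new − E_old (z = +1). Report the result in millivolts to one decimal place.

E_old = (61.2/1)·log₁₀(112/16.9) = 50.27 mV
E_new = (61.2/1)·log₁₀(44.9/16.9) = 25.97 mV
ΔE = 25.97 − (50.27) = -24.29 mV

-24.3 mV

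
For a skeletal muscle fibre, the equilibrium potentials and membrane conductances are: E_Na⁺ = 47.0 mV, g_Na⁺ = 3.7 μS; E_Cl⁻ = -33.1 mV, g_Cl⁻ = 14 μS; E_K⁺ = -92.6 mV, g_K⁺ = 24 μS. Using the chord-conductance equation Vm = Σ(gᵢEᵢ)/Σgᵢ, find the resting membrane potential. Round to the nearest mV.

Σ gᵢEᵢ = 3.7·(47.0) + 14·(-33.1) + 24·(-92.6) = -2511.90
Σ gᵢ = 3.7 + 14 + 24 = 41.7
Vm = -2511.90 / 41.7 = -60.24 mV

-60 mV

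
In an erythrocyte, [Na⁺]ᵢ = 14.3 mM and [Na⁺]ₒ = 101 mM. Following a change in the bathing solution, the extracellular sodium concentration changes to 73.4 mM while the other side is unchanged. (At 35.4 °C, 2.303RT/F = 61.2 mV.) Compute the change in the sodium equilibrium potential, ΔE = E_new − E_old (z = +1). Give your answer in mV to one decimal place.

-8.5 mV

E_old = (61.2/1)·log₁₀(101/14.3) = 51.96 mV
E_new = (61.2/1)·log₁₀(73.4/14.3) = 43.47 mV
ΔE = 43.47 − (51.96) = -8.48 mV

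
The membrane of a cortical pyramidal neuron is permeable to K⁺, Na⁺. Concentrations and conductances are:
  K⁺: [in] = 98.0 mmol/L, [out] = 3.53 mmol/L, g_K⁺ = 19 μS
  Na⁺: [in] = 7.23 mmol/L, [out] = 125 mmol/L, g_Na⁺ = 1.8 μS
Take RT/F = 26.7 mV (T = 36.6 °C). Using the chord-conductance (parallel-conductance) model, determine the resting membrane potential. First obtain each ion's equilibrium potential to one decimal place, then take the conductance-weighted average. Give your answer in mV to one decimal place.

E_K⁺ = (26.7/1)·ln(3.53/98.0) = -88.7 mV
E_Na⁺ = (26.7/1)·ln(125/7.23) = 76.1 mV
Vm = (Σ gᵢEᵢ)/(Σ gᵢ) = (19·-88.7 + 1.8·76.1) / (19 + 1.8)
= -1548.32 / 20.8 = -74.44 mV

-74.4 mV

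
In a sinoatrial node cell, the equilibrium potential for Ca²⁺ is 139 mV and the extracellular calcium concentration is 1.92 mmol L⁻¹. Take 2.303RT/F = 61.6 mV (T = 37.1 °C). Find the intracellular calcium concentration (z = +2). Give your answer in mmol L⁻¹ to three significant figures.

Nernst: E = (61.6/2) · log₁₀([out]/[in]), so log₁₀([out]/[in]) = 139.0 × 2 / 61.6 = 4.5130.
[out]/[in] = 10^(4.5130) = 3.258e+04.
[in] = 1.92 / 3.258e+04 = 5.893e-05 mmol L⁻¹.

0.0000589 mmol L⁻¹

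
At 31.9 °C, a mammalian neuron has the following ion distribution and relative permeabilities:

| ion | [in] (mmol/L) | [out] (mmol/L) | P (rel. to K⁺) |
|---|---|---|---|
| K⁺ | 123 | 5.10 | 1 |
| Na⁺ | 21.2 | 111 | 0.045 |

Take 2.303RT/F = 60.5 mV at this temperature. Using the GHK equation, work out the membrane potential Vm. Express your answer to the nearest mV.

-66 mV

Vm = 60.5 · log₁₀[(Σ P·[cation]ₒ + Σ P·[anion]ᵢ) / (Σ P·[cation]ᵢ + Σ P·[anion]ₒ)]
Numerator = 1×5.10 + 0.045×111 = 10.09
Denominator = 1×123 + 0.045×21.2 = 124
Vm = 60.5 · log₁₀(0.081442) = 60.5 × (-1.0892) = -65.89 mV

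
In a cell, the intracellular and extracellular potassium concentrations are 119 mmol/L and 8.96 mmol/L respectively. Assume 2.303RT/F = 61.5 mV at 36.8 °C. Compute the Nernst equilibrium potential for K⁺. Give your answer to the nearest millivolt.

E = (61.5/z) · log₁₀([K⁺]_out/[K⁺]_in) with z = +1.
= (61.5/1) · log₁₀(8.96/119) = 61.50 · log₁₀(0.07529)
= 61.50 · (-1.1232) = -69.08 mV

-69 mV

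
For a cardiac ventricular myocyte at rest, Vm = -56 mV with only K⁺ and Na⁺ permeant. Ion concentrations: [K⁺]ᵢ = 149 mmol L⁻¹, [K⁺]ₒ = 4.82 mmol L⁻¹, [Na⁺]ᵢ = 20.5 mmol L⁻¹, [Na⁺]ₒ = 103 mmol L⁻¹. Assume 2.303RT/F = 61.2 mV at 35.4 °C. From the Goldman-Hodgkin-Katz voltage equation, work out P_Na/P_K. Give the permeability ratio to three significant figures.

Let α = P_Na/P_K. GHK: Vm = 61.2·log₁₀[(Kₒ + α·Naₒ)/(Kᵢ + α·Naᵢ)].
10^(Vm/61.2) = 10^(-56.0/61.2) = 0.12161
So 0.12161·(Kᵢ + α·Naᵢ) = Kₒ + α·Naₒ → α = (0.12161·149.0 − 4.82) / (103.0 − 0.12161·20.5)
α = (18.12 − 4.82) / (103.0 − 2.493) = 13.3/100.5 = 0.1323

0.132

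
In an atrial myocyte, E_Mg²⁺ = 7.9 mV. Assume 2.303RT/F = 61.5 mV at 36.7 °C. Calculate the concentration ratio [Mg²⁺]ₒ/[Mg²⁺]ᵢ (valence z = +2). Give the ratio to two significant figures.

1.8

log₁₀([out]/[in]) = E·z/(61.5) = 7.9 × 2 / 61.5 = 0.2569
[out]/[in] = 10^(0.2569) = 1.807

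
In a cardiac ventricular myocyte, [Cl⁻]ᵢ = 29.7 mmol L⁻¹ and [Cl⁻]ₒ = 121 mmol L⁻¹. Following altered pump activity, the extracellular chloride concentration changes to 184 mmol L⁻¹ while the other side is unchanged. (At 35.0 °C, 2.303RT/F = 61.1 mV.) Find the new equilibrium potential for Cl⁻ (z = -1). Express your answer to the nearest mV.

-48 mV

After the shift: [Cl⁻]_out = 184, [Cl⁻]_in = 29.7 mmol L⁻¹.
E_new = (61.1/-1)·log₁₀(184/29.7) = -61.10 · (0.7921) = -48.39 mV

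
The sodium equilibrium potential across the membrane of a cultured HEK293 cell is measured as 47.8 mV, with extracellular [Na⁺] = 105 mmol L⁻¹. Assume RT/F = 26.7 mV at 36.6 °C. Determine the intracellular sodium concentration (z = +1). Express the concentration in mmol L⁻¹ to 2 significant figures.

18 mmol L⁻¹

Nernst: E = (26.7/1) · ln([out]/[in]), so ln([out]/[in]) = 47.8 × 1 / 26.7 = 1.7903.
[out]/[in] = e^(1.7903) = 5.991.
[in] = 105 / 5.991 = 17.53 mmol L⁻¹.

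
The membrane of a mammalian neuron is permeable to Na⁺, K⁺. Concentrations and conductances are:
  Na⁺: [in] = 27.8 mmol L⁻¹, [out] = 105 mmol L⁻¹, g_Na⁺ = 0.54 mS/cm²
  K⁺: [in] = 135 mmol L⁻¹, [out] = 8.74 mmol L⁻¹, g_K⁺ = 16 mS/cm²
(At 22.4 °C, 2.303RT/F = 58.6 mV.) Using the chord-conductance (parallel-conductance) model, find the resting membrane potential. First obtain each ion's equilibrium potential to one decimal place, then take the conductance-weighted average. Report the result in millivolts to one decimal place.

-66.3 mV

E_Na⁺ = (58.6/1)·log₁₀(105/27.8) = 33.8 mV
E_K⁺ = (58.6/1)·log₁₀(8.74/135) = -69.7 mV
Vm = (Σ gᵢEᵢ)/(Σ gᵢ) = (0.54·33.8 + 16·-69.7) / (0.54 + 16)
= -1096.95 / 16.54 = -66.32 mV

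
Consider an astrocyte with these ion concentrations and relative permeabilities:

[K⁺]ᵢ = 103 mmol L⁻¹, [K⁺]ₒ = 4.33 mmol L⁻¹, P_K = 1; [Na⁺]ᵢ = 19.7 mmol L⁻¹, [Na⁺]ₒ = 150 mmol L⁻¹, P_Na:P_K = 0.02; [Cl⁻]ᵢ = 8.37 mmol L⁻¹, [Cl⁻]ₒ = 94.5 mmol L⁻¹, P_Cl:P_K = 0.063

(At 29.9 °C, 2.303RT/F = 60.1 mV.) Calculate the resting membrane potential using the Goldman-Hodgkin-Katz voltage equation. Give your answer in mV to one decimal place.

-68.7 mV

Vm = 60.1 · log₁₀[(Σ P·[cation]ₒ + Σ P·[anion]ᵢ) / (Σ P·[cation]ᵢ + Σ P·[anion]ₒ)]
Numerator = 1×4.33 + 0.02×150 + 0.063×8.37 = 7.857
Denominator = 1×103 + 0.02×19.7 + 0.063×94.5 = 109.3
Vm = 60.1 · log₁₀(0.071856) = 60.1 × (-1.1435) = -68.73 mV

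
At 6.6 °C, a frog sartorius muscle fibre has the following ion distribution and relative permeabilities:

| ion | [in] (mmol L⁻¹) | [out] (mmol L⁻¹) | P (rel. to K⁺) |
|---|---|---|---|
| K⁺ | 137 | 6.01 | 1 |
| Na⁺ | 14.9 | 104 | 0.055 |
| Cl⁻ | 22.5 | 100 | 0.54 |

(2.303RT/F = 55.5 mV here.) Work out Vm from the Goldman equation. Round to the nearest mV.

-50 mV

Vm = 55.5 · log₁₀[(Σ P·[cation]ₒ + Σ P·[anion]ᵢ) / (Σ P·[cation]ᵢ + Σ P·[anion]ₒ)]
Numerator = 1×6.01 + 0.055×104 + 0.54×22.5 = 23.88
Denominator = 1×137 + 0.055×14.9 + 0.54×100 = 191.8
Vm = 55.5 · log₁₀(0.12449) = 55.5 × (-0.9049) = -50.22 mV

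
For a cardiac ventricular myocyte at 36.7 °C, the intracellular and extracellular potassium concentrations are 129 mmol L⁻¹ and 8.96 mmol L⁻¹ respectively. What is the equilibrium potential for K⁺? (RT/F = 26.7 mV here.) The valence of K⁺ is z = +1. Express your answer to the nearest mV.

-71 mV

E = (26.7/z) · ln([K⁺]_out/[K⁺]_in) with z = +1.
= (26.7/1) · ln(8.96/129) = 26.70 · ln(0.06946)
= 26.70 · (-2.6670) = -71.21 mV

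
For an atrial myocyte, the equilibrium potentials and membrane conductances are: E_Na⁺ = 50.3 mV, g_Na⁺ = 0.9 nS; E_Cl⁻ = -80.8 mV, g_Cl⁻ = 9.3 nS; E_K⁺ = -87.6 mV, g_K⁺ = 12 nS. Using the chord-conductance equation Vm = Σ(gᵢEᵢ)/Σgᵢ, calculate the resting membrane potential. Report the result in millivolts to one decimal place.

Σ gᵢEᵢ = 0.9·(50.3) + 9.3·(-80.8) + 12·(-87.6) = -1757.37
Σ gᵢ = 0.9 + 9.3 + 12 = 22.2
Vm = -1757.37 / 22.2 = -79.16 mV

-79.2 mV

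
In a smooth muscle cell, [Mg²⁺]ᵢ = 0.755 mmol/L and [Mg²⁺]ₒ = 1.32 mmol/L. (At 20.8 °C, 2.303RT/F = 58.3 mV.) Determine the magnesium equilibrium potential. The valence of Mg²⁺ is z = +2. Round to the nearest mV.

7 mV

E = (58.3/z) · log₁₀([Mg²⁺]_out/[Mg²⁺]_in) with z = +2.
= (58.3/2) · log₁₀(1.32/0.755) = 29.15 · log₁₀(1.748)
= 29.15 · (0.2426) = 7.07 mV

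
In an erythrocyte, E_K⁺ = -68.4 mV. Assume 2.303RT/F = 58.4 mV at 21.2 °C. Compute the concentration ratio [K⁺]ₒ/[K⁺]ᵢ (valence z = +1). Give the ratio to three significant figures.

log₁₀([out]/[in]) = E·z/(58.4) = -68.4 × 1 / 58.4 = -1.1712
[out]/[in] = 10^(-1.1712) = 0.06742

0.0674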